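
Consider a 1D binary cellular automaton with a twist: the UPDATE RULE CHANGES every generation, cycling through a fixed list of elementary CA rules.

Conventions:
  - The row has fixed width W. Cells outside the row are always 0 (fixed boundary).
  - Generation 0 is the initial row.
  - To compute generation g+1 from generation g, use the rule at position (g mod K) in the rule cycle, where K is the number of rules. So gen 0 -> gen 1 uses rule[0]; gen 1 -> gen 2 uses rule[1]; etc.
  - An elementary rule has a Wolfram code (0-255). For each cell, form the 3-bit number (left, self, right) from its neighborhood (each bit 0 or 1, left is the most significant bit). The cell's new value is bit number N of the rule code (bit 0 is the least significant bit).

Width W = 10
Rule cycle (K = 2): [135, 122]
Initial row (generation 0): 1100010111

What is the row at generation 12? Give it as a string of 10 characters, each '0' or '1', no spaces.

Answer: 1110100000

Derivation:
Gen 0: 1100010111
Gen 1 (rule 135): 0001110010
Gen 2 (rule 122): 0011011101
Gen 3 (rule 135): 1100001001
Gen 4 (rule 122): 1110010110
Gen 5 (rule 135): 0100110000
Gen 6 (rule 122): 1011111000
Gen 7 (rule 135): 1001110011
Gen 8 (rule 122): 0111011111
Gen 9 (rule 135): 1010001110
Gen 10 (rule 122): 0101011011
Gen 11 (rule 135): 1101000000
Gen 12 (rule 122): 1110100000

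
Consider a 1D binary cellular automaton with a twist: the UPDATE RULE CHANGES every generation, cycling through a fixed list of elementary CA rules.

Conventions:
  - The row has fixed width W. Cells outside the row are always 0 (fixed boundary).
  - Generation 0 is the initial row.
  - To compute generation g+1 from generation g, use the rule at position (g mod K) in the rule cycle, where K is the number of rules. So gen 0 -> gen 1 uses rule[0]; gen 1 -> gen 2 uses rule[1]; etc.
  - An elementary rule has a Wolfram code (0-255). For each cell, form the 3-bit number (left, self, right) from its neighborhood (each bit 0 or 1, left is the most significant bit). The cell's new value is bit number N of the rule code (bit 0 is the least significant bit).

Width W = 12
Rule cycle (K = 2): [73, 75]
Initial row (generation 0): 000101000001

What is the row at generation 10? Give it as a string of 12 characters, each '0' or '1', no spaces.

Answer: 110001100010

Derivation:
Gen 0: 000101000001
Gen 1 (rule 73): 110000011100
Gen 2 (rule 75): 110111110101
Gen 3 (rule 73): 110100010000
Gen 4 (rule 75): 110001100111
Gen 5 (rule 73): 110101100101
Gen 6 (rule 75): 110001101000
Gen 7 (rule 73): 110101100011
Gen 8 (rule 75): 110001101111
Gen 9 (rule 73): 110101101001
Gen 10 (rule 75): 110001100010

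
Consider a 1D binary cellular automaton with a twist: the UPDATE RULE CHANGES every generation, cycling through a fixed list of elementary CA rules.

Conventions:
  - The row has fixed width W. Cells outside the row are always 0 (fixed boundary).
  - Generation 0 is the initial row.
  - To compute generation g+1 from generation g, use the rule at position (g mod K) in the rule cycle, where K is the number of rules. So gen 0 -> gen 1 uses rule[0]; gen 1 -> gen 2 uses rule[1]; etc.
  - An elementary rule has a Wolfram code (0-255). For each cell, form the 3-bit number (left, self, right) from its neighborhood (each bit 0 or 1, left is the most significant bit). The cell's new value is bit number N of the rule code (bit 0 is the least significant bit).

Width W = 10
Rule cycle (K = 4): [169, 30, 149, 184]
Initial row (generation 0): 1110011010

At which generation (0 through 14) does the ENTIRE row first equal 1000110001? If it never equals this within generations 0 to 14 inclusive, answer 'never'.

Gen 0: 1110011010
Gen 1 (rule 169): 1100010100
Gen 2 (rule 30): 1010110110
Gen 3 (rule 149): 1010000001
Gen 4 (rule 184): 0101000000
Gen 5 (rule 169): 0010011111
Gen 6 (rule 30): 0111110000
Gen 7 (rule 149): 0011101111
Gen 8 (rule 184): 0011011110
Gen 9 (rule 169): 1010111100
Gen 10 (rule 30): 1010100010
Gen 11 (rule 149): 1010111011
Gen 12 (rule 184): 0101110110
Gen 13 (rule 169): 0011101100
Gen 14 (rule 30): 0110001010

Answer: never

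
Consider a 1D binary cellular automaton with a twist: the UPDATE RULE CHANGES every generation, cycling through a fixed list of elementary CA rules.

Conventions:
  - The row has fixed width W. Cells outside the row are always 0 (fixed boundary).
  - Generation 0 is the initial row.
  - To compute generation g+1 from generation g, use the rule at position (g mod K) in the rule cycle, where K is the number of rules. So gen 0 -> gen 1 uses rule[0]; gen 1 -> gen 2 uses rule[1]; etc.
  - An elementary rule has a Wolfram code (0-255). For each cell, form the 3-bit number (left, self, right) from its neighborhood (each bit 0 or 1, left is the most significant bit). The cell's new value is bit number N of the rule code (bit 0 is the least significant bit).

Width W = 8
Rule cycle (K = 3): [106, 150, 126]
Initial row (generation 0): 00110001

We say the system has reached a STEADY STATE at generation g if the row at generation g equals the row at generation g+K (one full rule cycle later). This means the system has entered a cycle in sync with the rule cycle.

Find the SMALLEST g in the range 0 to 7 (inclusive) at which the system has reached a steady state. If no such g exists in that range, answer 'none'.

Gen 0: 00110001
Gen 1 (rule 106): 01110010
Gen 2 (rule 150): 10101111
Gen 3 (rule 126): 11111001
Gen 4 (rule 106): 10001010
Gen 5 (rule 150): 11011011
Gen 6 (rule 126): 11111111
Gen 7 (rule 106): 10000001
Gen 8 (rule 150): 11000011
Gen 9 (rule 126): 11100111
Gen 10 (rule 106): 10101101

Answer: none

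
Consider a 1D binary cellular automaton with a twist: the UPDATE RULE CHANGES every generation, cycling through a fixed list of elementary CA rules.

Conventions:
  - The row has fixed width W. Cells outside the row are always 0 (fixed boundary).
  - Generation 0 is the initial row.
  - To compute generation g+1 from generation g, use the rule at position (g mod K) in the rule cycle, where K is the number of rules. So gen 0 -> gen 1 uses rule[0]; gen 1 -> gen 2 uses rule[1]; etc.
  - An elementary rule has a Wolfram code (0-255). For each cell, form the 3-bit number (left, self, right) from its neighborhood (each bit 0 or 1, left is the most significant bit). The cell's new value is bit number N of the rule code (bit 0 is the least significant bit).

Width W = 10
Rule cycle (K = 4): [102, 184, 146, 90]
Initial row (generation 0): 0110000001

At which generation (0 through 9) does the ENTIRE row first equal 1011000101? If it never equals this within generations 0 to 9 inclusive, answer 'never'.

Answer: never

Derivation:
Gen 0: 0110000001
Gen 1 (rule 102): 1010000011
Gen 2 (rule 184): 0101000010
Gen 3 (rule 146): 1000100101
Gen 4 (rule 90): 0101011000
Gen 5 (rule 102): 1111101000
Gen 6 (rule 184): 1111010100
Gen 7 (rule 146): 0110000010
Gen 8 (rule 90): 1111000101
Gen 9 (rule 102): 0001001111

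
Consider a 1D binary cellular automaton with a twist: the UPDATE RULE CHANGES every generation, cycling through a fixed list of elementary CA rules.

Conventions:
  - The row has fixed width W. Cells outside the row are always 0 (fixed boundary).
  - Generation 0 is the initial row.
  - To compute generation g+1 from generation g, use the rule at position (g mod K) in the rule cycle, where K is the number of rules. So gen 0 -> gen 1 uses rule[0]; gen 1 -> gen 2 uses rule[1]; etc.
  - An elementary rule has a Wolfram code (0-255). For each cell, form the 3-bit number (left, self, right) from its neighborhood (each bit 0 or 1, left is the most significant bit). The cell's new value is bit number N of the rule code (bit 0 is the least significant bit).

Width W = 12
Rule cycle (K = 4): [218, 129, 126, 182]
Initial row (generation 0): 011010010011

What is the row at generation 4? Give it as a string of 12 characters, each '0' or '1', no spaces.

Answer: 010100010110

Derivation:
Gen 0: 011010010011
Gen 1 (rule 218): 111001101111
Gen 2 (rule 129): 010000000110
Gen 3 (rule 126): 111000001111
Gen 4 (rule 182): 010100010110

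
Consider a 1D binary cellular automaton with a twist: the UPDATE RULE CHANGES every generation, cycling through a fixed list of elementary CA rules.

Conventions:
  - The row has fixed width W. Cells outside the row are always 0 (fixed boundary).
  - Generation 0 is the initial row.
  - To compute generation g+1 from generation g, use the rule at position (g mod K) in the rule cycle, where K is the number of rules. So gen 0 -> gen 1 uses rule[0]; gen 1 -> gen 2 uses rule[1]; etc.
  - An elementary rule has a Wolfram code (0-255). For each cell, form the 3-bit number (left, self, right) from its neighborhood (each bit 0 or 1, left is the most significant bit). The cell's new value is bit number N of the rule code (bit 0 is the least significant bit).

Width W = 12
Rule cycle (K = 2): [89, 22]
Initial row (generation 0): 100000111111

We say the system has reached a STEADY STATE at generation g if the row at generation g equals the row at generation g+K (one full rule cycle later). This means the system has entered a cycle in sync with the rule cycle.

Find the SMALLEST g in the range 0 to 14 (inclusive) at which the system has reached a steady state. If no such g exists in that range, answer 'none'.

Gen 0: 100000111111
Gen 1 (rule 89): 011110100001
Gen 2 (rule 22): 100000110011
Gen 3 (rule 89): 011110111011
Gen 4 (rule 22): 100000000000
Gen 5 (rule 89): 011111111111
Gen 6 (rule 22): 100000000000
Gen 7 (rule 89): 011111111111
Gen 8 (rule 22): 100000000000
Gen 9 (rule 89): 011111111111
Gen 10 (rule 22): 100000000000
Gen 11 (rule 89): 011111111111
Gen 12 (rule 22): 100000000000
Gen 13 (rule 89): 011111111111
Gen 14 (rule 22): 100000000000
Gen 15 (rule 89): 011111111111
Gen 16 (rule 22): 100000000000

Answer: 4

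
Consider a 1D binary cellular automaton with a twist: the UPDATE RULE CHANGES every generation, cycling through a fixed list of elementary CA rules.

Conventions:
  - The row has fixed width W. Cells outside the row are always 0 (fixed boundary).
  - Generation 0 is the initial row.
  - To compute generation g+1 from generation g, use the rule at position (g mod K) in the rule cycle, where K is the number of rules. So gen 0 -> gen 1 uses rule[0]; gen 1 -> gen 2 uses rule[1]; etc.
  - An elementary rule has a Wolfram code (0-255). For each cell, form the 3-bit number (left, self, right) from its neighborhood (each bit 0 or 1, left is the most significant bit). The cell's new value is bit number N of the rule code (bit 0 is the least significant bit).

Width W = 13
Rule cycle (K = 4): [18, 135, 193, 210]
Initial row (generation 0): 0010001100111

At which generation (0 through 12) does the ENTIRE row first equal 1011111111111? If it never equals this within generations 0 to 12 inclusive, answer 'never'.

Gen 0: 0010001100111
Gen 1 (rule 18): 0101010011000
Gen 2 (rule 135): 1101010100011
Gen 3 (rule 193): 0100000001001
Gen 4 (rule 210): 1010000010110
Gen 5 (rule 18): 0001000100001
Gen 6 (rule 135): 1111011101111
Gen 7 (rule 193): 0111001100111
Gen 8 (rule 210): 1011110111011
Gen 9 (rule 18): 0000000000000
Gen 10 (rule 135): 1111111111111
Gen 11 (rule 193): 0111111111111
Gen 12 (rule 210): 1011111111111

Answer: 12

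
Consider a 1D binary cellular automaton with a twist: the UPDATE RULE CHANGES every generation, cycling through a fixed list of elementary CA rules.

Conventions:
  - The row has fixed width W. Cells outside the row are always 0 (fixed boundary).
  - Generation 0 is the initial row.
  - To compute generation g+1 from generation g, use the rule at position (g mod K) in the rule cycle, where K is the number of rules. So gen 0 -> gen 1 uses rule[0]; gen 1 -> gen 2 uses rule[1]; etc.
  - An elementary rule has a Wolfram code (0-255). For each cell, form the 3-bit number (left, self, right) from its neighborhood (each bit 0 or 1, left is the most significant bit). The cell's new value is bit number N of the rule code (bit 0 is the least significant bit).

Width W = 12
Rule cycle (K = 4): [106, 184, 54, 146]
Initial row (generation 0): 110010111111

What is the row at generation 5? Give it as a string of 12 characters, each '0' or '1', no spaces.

Answer: 111111101000

Derivation:
Gen 0: 110010111111
Gen 1 (rule 106): 110101100001
Gen 2 (rule 184): 101011010000
Gen 3 (rule 54): 111100111000
Gen 4 (rule 146): 011011010100
Gen 5 (rule 106): 111111101000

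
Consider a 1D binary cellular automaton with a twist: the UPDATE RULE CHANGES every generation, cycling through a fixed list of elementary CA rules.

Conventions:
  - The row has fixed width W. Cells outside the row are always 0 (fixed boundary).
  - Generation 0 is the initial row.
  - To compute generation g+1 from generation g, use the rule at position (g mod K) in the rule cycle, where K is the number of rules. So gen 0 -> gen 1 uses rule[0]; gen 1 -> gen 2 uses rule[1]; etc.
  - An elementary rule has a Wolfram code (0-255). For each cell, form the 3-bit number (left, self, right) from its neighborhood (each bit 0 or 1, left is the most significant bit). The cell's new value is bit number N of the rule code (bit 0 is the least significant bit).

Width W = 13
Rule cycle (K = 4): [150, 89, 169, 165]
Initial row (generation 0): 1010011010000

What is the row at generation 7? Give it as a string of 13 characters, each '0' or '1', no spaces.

Answer: 1011000001100

Derivation:
Gen 0: 1010011010000
Gen 1 (rule 150): 1011100011000
Gen 2 (rule 89): 0010111011111
Gen 3 (rule 169): 1001110111110
Gen 4 (rule 165): 1000101011100
Gen 5 (rule 150): 1101101001010
Gen 6 (rule 89): 1101100100001
Gen 7 (rule 169): 1011000001100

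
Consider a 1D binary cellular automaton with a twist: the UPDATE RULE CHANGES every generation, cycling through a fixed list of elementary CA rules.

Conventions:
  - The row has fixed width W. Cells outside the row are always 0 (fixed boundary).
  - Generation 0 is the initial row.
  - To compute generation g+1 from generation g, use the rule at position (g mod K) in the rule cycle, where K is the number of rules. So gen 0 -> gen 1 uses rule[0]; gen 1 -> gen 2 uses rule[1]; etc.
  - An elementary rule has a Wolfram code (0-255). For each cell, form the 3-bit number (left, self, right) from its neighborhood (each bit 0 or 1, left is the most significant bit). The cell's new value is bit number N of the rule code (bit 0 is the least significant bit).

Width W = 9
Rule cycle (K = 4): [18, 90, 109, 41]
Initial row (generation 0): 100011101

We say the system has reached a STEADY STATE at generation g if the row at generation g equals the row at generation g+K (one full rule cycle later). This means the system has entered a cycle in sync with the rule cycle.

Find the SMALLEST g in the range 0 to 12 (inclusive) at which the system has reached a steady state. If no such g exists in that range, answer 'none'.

Answer: none

Derivation:
Gen 0: 100011101
Gen 1 (rule 18): 010100000
Gen 2 (rule 90): 100010000
Gen 3 (rule 109): 101010111
Gen 4 (rule 41): 010101100
Gen 5 (rule 18): 100000010
Gen 6 (rule 90): 010000101
Gen 7 (rule 109): 010110111
Gen 8 (rule 41): 001101100
Gen 9 (rule 18): 010000010
Gen 10 (rule 90): 101000101
Gen 11 (rule 109): 111010111
Gen 12 (rule 41): 100101100
Gen 13 (rule 18): 011000010
Gen 14 (rule 90): 111100101
Gen 15 (rule 109): 100100111
Gen 16 (rule 41): 000000100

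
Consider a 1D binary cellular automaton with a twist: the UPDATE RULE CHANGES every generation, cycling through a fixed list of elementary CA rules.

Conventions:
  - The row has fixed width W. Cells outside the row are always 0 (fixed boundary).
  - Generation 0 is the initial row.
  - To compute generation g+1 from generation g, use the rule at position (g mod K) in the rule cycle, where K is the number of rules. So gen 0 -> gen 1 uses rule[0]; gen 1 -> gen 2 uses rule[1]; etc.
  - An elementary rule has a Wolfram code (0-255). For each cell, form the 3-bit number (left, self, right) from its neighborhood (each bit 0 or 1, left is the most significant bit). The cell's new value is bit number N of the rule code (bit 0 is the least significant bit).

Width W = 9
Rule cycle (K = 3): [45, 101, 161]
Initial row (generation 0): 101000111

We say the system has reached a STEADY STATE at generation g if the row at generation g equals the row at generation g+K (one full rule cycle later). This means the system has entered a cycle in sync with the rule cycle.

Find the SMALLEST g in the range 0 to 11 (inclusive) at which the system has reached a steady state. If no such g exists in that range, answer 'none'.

Gen 0: 101000111
Gen 1 (rule 45): 111010100
Gen 2 (rule 101): 001111101
Gen 3 (rule 161): 100111010
Gen 4 (rule 45): 100100110
Gen 5 (rule 101): 100100010
Gen 6 (rule 161): 000001000
Gen 7 (rule 45): 111101011
Gen 8 (rule 101): 000111101
Gen 9 (rule 161): 110011010
Gen 10 (rule 45): 100010110
Gen 11 (rule 101): 101011010
Gen 12 (rule 161): 010100100
Gen 13 (rule 45): 011100101
Gen 14 (rule 101): 000100111

Answer: none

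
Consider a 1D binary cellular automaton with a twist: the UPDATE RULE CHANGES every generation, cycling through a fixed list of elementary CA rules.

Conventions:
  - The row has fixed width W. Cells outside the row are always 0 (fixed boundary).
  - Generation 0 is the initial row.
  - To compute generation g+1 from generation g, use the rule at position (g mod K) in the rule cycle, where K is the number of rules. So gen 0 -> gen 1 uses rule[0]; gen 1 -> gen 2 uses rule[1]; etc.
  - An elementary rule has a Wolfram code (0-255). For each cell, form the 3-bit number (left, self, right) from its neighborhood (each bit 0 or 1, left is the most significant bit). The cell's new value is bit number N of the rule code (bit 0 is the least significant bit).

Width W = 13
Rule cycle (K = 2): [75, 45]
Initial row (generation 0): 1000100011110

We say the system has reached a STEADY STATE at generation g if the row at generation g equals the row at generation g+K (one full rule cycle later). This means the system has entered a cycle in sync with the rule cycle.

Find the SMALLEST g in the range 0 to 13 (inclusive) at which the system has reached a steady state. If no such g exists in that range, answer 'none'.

Gen 0: 1000100011110
Gen 1 (rule 75): 0011001110010
Gen 2 (rule 45): 1010001000010
Gen 3 (rule 75): 0000110011100
Gen 4 (rule 45): 1110100010001
Gen 5 (rule 75): 1010001100110
Gen 6 (rule 45): 1110101000100
Gen 7 (rule 75): 1010000011001
Gen 8 (rule 45): 1110111010001
Gen 9 (rule 75): 1010101000110
Gen 10 (rule 45): 1111111010100
Gen 11 (rule 75): 1000001000001
Gen 12 (rule 45): 1011101011101
Gen 13 (rule 75): 0010100010100
Gen 14 (rule 45): 1011101011101
Gen 15 (rule 75): 0010100010100

Answer: 12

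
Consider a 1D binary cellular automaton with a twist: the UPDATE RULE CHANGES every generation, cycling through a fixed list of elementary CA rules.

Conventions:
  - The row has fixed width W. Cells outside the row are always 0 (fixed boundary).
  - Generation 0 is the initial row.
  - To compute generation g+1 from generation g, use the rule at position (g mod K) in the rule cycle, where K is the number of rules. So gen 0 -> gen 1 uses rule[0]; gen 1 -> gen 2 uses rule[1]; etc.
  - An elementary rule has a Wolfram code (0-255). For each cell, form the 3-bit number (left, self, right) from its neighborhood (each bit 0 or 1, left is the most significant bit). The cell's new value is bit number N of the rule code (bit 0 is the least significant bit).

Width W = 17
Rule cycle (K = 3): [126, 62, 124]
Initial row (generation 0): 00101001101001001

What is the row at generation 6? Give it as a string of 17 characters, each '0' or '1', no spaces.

Answer: 10111100000000000

Derivation:
Gen 0: 00101001101001001
Gen 1 (rule 126): 01111111111111111
Gen 2 (rule 62): 11000000000000000
Gen 3 (rule 124): 11100000000000000
Gen 4 (rule 126): 10110000000000000
Gen 5 (rule 62): 11101000000000000
Gen 6 (rule 124): 10111100000000000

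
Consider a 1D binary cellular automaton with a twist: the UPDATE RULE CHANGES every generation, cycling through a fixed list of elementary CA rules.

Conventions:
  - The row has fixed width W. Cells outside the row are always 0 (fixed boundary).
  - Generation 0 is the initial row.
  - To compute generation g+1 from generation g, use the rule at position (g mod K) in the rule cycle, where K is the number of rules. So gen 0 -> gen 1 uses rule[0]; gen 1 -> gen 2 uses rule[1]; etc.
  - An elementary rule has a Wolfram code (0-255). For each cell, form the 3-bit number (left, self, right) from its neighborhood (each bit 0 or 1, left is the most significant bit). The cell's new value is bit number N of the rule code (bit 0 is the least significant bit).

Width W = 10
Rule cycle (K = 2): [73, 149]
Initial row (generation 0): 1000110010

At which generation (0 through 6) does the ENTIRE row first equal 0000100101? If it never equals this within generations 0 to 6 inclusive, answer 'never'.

Gen 0: 1000110010
Gen 1 (rule 73): 0010110000
Gen 2 (rule 149): 1010001111
Gen 3 (rule 73): 0000101001
Gen 4 (rule 149): 1110101101
Gen 5 (rule 73): 1010001100
Gen 6 (rule 149): 1011100011

Answer: never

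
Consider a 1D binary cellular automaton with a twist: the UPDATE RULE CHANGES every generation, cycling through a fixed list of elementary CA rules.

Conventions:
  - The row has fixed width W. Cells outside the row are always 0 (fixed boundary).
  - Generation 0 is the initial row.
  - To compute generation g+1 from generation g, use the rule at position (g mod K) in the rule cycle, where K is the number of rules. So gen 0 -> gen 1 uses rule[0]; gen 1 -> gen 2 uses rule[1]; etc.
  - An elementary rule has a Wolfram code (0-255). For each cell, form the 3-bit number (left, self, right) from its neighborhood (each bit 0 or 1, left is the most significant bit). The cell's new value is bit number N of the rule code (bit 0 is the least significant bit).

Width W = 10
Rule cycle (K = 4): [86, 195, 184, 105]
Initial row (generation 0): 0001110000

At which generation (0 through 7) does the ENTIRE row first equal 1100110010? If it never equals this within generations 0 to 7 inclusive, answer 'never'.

Answer: never

Derivation:
Gen 0: 0001110000
Gen 1 (rule 86): 0010011000
Gen 2 (rule 195): 1100101011
Gen 3 (rule 184): 1010010110
Gen 4 (rule 105): 0100001110
Gen 5 (rule 86): 1110010011
Gen 6 (rule 195): 0110100101
Gen 7 (rule 184): 0101010010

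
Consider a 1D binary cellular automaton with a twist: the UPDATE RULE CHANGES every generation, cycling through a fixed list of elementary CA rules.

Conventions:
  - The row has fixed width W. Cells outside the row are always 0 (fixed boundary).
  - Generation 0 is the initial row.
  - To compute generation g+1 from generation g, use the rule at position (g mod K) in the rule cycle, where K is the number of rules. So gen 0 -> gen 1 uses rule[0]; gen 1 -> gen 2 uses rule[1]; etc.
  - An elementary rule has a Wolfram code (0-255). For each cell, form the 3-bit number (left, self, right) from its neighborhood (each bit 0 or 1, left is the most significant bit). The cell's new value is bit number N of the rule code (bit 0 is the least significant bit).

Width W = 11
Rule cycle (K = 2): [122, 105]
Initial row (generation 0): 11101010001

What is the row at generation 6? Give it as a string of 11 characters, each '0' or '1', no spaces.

Gen 0: 11101010001
Gen 1 (rule 122): 10110101010
Gen 2 (rule 105): 01111010100
Gen 3 (rule 122): 11001101010
Gen 4 (rule 105): 11001110100
Gen 5 (rule 122): 11111011010
Gen 6 (rule 105): 10001111100

Answer: 10001111100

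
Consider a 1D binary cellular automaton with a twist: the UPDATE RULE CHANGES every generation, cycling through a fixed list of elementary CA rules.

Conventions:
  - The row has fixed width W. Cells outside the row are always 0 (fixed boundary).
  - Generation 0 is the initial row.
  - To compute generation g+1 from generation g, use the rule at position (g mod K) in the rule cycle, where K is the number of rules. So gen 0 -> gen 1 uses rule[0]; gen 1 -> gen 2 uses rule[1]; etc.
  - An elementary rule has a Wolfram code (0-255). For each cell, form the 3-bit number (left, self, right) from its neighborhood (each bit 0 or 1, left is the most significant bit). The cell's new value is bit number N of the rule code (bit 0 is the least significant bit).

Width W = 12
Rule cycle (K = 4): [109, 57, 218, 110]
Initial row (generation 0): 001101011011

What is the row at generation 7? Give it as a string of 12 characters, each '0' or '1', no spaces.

Gen 0: 001101011011
Gen 1 (rule 109): 101111111111
Gen 2 (rule 57): 011000000000
Gen 3 (rule 218): 111100000000
Gen 4 (rule 110): 100100000000
Gen 5 (rule 109): 100101111111
Gen 6 (rule 57): 010011000000
Gen 7 (rule 218): 101111100000

Answer: 101111100000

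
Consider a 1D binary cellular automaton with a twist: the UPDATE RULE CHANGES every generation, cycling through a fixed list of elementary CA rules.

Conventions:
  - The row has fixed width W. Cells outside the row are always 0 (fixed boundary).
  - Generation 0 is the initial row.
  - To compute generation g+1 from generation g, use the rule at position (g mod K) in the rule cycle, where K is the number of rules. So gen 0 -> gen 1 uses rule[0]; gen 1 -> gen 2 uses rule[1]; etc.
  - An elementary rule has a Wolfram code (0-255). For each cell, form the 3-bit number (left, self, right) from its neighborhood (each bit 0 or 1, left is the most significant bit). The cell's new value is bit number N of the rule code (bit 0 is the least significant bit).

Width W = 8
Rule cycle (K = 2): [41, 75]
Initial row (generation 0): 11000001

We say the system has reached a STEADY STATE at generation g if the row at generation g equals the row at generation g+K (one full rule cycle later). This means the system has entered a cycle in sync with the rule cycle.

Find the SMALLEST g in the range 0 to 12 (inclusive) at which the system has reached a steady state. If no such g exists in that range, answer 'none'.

Answer: none

Derivation:
Gen 0: 11000001
Gen 1 (rule 41): 10011100
Gen 2 (rule 75): 00110101
Gen 3 (rule 41): 10101010
Gen 4 (rule 75): 00000000
Gen 5 (rule 41): 11111111
Gen 6 (rule 75): 10000001
Gen 7 (rule 41): 00111100
Gen 8 (rule 75): 11100101
Gen 9 (rule 41): 10000010
Gen 10 (rule 75): 00111100
Gen 11 (rule 41): 10100001
Gen 12 (rule 75): 00001110
Gen 13 (rule 41): 11101000
Gen 14 (rule 75): 10100011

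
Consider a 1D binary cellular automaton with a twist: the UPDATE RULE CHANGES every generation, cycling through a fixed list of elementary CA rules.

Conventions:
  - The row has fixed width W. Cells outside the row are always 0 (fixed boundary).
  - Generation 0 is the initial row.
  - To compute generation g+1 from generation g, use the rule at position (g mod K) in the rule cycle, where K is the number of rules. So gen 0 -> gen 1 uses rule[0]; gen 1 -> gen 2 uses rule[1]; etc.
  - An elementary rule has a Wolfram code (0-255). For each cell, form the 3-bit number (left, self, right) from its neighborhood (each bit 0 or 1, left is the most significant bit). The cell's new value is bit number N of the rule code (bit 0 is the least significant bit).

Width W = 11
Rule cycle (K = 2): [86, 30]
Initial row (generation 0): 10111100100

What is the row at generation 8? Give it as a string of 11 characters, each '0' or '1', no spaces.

Gen 0: 10111100100
Gen 1 (rule 86): 10000111110
Gen 2 (rule 30): 11001100001
Gen 3 (rule 86): 01110110011
Gen 4 (rule 30): 11000101110
Gen 5 (rule 86): 01101100011
Gen 6 (rule 30): 11001010110
Gen 7 (rule 86): 01111010011
Gen 8 (rule 30): 11000011110

Answer: 11000011110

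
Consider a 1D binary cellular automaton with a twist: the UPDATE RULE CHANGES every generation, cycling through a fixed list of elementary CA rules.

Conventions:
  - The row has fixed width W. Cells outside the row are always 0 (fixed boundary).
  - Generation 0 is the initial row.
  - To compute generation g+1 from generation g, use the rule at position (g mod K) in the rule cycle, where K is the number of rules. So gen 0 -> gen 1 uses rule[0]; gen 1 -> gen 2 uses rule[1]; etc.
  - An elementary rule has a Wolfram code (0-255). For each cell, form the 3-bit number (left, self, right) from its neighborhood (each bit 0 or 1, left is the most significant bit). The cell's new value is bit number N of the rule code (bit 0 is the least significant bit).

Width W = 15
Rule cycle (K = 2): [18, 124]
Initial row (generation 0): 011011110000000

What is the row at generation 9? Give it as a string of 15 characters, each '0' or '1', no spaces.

Gen 0: 011011110000000
Gen 1 (rule 18): 100000001000000
Gen 2 (rule 124): 110000001100000
Gen 3 (rule 18): 001000010010000
Gen 4 (rule 124): 001100011011000
Gen 5 (rule 18): 010010100000100
Gen 6 (rule 124): 011011110000110
Gen 7 (rule 18): 100000001001001
Gen 8 (rule 124): 110000001101101
Gen 9 (rule 18): 001000010000000

Answer: 001000010000000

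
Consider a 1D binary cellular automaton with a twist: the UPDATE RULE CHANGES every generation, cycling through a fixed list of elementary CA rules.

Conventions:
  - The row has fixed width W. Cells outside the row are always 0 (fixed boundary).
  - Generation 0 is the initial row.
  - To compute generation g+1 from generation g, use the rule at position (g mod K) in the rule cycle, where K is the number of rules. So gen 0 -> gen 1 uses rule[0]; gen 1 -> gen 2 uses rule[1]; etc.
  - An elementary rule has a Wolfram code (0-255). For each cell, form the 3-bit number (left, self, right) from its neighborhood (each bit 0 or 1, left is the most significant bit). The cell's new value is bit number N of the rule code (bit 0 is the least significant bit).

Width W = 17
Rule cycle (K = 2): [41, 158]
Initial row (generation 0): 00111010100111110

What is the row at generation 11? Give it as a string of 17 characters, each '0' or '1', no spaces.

Answer: 01010000000101001

Derivation:
Gen 0: 00111010100111110
Gen 1 (rule 41): 10100101000100000
Gen 2 (rule 158): 10111101101110000
Gen 3 (rule 41): 01100011011000111
Gen 4 (rule 158): 11010110010101110
Gen 5 (rule 41): 10101100001011000
Gen 6 (rule 158): 10101010011010100
Gen 7 (rule 41): 01010100010101001
Gen 8 (rule 158): 11010110110101111
Gen 9 (rule 41): 10101101101011000
Gen 10 (rule 158): 10101001001010100
Gen 11 (rule 41): 01010000000101001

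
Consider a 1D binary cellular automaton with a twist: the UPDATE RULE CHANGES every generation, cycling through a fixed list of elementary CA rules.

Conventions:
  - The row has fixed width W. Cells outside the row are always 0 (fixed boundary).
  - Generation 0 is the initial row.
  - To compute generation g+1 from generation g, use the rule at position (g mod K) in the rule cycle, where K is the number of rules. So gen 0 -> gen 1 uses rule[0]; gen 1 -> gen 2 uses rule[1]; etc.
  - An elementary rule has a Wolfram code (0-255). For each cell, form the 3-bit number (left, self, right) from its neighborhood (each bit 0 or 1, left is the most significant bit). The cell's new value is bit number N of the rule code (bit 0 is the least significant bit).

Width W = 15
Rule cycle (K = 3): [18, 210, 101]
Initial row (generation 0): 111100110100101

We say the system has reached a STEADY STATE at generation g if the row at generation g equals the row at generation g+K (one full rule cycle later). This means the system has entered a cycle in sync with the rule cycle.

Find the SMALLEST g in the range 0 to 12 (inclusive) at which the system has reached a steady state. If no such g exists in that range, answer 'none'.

Answer: 7

Derivation:
Gen 0: 111100110100101
Gen 1 (rule 18): 000011000011000
Gen 2 (rule 210): 000101100101100
Gen 3 (rule 101): 110110100110101
Gen 4 (rule 18): 000000011000000
Gen 5 (rule 210): 000000101100000
Gen 6 (rule 101): 111110110101111
Gen 7 (rule 18): 000000000000000
Gen 8 (rule 210): 000000000000000
Gen 9 (rule 101): 111111111111111
Gen 10 (rule 18): 000000000000000
Gen 11 (rule 210): 000000000000000
Gen 12 (rule 101): 111111111111111
Gen 13 (rule 18): 000000000000000
Gen 14 (rule 210): 000000000000000
Gen 15 (rule 101): 111111111111111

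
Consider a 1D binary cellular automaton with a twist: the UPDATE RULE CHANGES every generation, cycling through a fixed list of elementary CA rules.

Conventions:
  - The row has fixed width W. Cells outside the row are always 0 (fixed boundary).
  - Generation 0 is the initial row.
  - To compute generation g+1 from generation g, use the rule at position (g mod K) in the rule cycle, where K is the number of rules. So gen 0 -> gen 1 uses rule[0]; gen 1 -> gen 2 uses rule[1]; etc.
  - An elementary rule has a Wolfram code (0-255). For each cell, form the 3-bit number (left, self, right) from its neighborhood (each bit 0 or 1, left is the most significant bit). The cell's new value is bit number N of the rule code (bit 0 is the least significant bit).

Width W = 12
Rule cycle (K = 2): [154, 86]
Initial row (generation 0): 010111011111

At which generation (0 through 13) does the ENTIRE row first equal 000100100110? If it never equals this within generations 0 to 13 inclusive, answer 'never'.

Gen 0: 010111011111
Gen 1 (rule 154): 100110011110
Gen 2 (rule 86): 111011100011
Gen 3 (rule 154): 110011010110
Gen 4 (rule 86): 011101010011
Gen 5 (rule 154): 111000001110
Gen 6 (rule 86): 001100010011
Gen 7 (rule 154): 011010101110
Gen 8 (rule 86): 101010100011
Gen 9 (rule 154): 000000010110
Gen 10 (rule 86): 000000110011
Gen 11 (rule 154): 000001101110
Gen 12 (rule 86): 000010100011
Gen 13 (rule 154): 000100010110

Answer: never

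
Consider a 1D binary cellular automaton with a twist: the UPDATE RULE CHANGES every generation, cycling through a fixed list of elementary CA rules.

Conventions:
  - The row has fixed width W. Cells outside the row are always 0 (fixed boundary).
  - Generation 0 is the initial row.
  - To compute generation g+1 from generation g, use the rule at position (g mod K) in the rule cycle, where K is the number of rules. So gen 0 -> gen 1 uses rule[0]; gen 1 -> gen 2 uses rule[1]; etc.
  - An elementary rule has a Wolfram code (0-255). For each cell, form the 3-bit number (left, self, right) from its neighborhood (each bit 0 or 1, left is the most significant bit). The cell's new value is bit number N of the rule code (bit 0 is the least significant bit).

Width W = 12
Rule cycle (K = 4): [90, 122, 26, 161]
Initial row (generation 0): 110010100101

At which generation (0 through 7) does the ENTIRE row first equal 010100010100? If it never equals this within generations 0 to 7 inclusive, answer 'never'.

Gen 0: 110010100101
Gen 1 (rule 90): 111100011000
Gen 2 (rule 122): 100110111100
Gen 3 (rule 26): 011100100010
Gen 4 (rule 161): 001000001000
Gen 5 (rule 90): 010100010100
Gen 6 (rule 122): 101010101010
Gen 7 (rule 26): 000000000001

Answer: 5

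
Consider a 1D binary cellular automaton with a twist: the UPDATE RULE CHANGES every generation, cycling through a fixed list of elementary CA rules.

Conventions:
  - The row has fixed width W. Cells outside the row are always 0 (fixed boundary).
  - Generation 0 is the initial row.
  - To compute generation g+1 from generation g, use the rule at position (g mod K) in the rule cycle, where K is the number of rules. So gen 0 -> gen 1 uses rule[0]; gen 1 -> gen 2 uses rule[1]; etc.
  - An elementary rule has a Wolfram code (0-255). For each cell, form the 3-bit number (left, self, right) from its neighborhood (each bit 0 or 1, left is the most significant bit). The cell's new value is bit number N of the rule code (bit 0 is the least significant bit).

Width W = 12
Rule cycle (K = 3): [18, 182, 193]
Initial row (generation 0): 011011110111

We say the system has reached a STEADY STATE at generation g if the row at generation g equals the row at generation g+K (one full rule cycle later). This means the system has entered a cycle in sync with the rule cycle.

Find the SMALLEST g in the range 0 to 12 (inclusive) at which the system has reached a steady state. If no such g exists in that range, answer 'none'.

Gen 0: 011011110111
Gen 1 (rule 18): 100000000000
Gen 2 (rule 182): 110000000000
Gen 3 (rule 193): 010111111111
Gen 4 (rule 18): 100000000000
Gen 5 (rule 182): 110000000000
Gen 6 (rule 193): 010111111111
Gen 7 (rule 18): 100000000000
Gen 8 (rule 182): 110000000000
Gen 9 (rule 193): 010111111111
Gen 10 (rule 18): 100000000000
Gen 11 (rule 182): 110000000000
Gen 12 (rule 193): 010111111111
Gen 13 (rule 18): 100000000000
Gen 14 (rule 182): 110000000000
Gen 15 (rule 193): 010111111111

Answer: 1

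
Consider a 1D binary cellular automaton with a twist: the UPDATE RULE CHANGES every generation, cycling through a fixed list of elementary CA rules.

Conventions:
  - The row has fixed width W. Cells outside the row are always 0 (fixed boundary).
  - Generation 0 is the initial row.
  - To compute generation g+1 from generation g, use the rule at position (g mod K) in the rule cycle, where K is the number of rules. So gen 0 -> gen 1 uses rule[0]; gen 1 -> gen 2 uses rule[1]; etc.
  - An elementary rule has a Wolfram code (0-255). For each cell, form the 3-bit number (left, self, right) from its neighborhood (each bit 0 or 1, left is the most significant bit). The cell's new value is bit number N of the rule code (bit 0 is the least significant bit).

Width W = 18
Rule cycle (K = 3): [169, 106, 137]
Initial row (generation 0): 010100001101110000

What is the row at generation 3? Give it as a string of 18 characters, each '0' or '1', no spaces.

Gen 0: 010100001101110000
Gen 1 (rule 169): 001001101011100111
Gen 2 (rule 106): 010011110110101101
Gen 3 (rule 137): 000011100100001000

Answer: 000011100100001000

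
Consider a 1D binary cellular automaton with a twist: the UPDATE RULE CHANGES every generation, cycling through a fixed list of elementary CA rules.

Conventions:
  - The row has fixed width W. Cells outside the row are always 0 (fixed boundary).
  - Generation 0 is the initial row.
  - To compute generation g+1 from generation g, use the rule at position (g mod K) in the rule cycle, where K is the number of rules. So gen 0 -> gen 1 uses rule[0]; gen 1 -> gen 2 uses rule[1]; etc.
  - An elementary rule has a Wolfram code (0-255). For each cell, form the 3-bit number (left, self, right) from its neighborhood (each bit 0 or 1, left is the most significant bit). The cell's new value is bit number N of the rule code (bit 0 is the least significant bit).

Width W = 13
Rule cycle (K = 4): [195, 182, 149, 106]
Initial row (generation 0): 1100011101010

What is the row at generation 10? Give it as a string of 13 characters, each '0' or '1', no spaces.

Gen 0: 1100011101010
Gen 1 (rule 195): 0101101100000
Gen 2 (rule 182): 1110010010000
Gen 3 (rule 149): 0101011011111
Gen 4 (rule 106): 1010111110001
Gen 5 (rule 195): 0000011110110
Gen 6 (rule 182): 0000101101001
Gen 7 (rule 149): 1110100001101
Gen 8 (rule 106): 1011000011110
Gen 9 (rule 195): 0001011101110
Gen 10 (rule 182): 0011101010101

Answer: 0011101010101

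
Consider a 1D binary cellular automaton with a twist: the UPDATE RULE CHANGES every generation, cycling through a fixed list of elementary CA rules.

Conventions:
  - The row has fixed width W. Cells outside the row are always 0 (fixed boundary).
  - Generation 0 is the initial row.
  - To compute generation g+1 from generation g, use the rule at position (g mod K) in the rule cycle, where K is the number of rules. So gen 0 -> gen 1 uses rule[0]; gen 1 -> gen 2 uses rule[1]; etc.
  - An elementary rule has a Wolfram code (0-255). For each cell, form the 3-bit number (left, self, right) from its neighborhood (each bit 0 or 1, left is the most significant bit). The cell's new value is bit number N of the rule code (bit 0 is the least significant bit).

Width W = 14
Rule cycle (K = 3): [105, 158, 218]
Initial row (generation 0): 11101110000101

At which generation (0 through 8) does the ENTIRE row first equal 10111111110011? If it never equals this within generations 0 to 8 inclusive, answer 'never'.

Answer: 8

Derivation:
Gen 0: 11101110000101
Gen 1 (rule 105): 10111010110010
Gen 2 (rule 158): 10110010101111
Gen 3 (rule 218): 00111100001111
Gen 4 (rule 105): 10100101101001
Gen 5 (rule 158): 10111101001111
Gen 6 (rule 218): 00111100111111
Gen 7 (rule 105): 10100100100001
Gen 8 (rule 158): 10111111110011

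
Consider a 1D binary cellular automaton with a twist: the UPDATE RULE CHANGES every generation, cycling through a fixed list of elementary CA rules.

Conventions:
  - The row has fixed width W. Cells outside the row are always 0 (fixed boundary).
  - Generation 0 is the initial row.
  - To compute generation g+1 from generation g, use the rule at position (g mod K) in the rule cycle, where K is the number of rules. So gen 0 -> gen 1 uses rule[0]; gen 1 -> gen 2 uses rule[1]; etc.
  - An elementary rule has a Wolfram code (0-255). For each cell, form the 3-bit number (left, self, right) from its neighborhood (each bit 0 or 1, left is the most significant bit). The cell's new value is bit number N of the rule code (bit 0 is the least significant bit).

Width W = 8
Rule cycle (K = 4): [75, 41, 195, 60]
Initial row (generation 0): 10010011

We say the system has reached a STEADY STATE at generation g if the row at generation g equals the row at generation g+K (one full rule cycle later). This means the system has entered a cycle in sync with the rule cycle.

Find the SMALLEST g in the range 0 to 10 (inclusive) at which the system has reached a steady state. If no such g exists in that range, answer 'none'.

Answer: none

Derivation:
Gen 0: 10010011
Gen 1 (rule 75): 00100111
Gen 2 (rule 41): 10000100
Gen 3 (rule 195): 00111001
Gen 4 (rule 60): 00100101
Gen 5 (rule 75): 11001000
Gen 6 (rule 41): 10000011
Gen 7 (rule 195): 00111101
Gen 8 (rule 60): 00100011
Gen 9 (rule 75): 11001111
Gen 10 (rule 41): 10001000
Gen 11 (rule 195): 00110011
Gen 12 (rule 60): 00101010
Gen 13 (rule 75): 11000000
Gen 14 (rule 41): 10011111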